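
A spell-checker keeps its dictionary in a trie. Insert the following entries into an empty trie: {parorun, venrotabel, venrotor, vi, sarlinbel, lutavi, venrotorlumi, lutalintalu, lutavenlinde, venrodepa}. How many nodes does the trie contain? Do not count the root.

Trace insertions, counting only characters that open a new branch:
  "parorun" → 7 new (p, a, r, o, r, u, n)
  "venrotabel" → 10 new (v, e, n, r, o, t, a, b, e, l)
  "venrotor" → prefix "venrot" already present; 2 new (o, r)
  "vi" → prefix "v" already present; 1 new (i)
  "sarlinbel" → 9 new (s, a, r, l, i, n, b, e, l)
  "lutavi" → 6 new (l, u, t, a, v, i)
  "venrotorlumi" → prefix "venrotor" already present; 4 new (l, u, m, i)
  "lutalintalu" → prefix "luta" already present; 7 new (l, i, n, t, a, l, u)
  "lutavenlinde" → prefix "lutav" already present; 7 new (e, n, l, i, n, d, e)
  "venrodepa" → prefix "venro" already present; 4 new (d, e, p, a)
Total nodes = 7 + 10 + 2 + 1 + 9 + 6 + 4 + 7 + 7 + 4 = 57

57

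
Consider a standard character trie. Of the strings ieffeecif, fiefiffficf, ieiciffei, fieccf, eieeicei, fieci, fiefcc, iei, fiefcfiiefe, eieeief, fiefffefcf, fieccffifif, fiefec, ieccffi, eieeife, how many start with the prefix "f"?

Walk to "f"; the words in its subtree are exactly those with that prefix.
Matches: "fieccf", "fieccffifif", "fieci", "fiefcc", "fiefcfiiefe", "fiefec", "fiefffefcf", "fiefiffficf"
Count: 8

8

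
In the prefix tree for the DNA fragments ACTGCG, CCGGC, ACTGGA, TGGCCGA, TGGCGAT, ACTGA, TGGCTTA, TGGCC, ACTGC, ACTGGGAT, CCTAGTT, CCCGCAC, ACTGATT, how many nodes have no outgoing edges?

10

A leaf is a node with no children — equivalently, the end of a word that is not a proper prefix of any other stored word.
Those words: "ACTGATT", "ACTGCG", "ACTGGA", "ACTGGGAT", "CCCGCAC", "CCGGC", "CCTAGTT", "TGGCCGA", "TGGCGAT", "TGGCTTA"
Leaf count: 10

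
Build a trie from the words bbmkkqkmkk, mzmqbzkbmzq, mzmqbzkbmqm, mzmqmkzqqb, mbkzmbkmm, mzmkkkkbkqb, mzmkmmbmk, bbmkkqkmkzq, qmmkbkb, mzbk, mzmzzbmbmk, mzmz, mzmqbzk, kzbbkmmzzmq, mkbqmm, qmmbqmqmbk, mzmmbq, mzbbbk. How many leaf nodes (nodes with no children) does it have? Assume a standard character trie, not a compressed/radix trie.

16

Leaves are exactly the stored words that no other stored word extends.
Those words: "bbmkkqkmkk", "bbmkkqkmkzq", "kzbbkmmzzmq", "mbkzmbkmm", "mkbqmm", "mzbbbk", "mzbk", "mzmkkkkbkqb", "mzmkmmbmk", "mzmmbq", "mzmqbzkbmqm", "mzmqbzkbmzq", "mzmqmkzqqb", "mzmzzbmbmk", "qmmbqmqmbk", "qmmkbkb"
Leaf count: 16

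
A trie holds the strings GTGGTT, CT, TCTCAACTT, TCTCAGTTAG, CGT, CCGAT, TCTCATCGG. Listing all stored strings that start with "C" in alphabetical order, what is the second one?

DFS of the "C" subtree visits, in order: "CCGAT", "CGT", "CT"
Position 2: CGT

CGT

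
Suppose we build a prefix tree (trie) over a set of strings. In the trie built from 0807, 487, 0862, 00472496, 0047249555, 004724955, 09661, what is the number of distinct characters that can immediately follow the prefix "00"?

Follow the path "00" to its node, then look at its outgoing edges.
Distinct next characters after "00": 4.
That node has 1 child edge.

1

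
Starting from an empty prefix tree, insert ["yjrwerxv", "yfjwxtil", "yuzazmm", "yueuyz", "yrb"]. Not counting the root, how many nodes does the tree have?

27

Count nodes per top-level branch (shared prefixes stored once):
  'y'-branch (yfjwxtil, yjrwerxv, yrb, yueuyz, yuzazmm): 27 nodes
Sum: 27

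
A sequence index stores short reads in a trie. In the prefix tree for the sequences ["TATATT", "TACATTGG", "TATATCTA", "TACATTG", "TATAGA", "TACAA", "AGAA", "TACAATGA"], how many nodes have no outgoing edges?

Leaves are exactly the stored words that no other stored word extends.
Those words: "AGAA", "TACAATGA", "TACATTGG", "TATAGA", "TATATCTA", "TATATT"
Leaf count: 6

6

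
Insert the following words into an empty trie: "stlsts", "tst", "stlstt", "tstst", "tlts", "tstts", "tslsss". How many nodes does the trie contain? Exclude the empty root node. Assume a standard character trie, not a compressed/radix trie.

Count nodes per top-level branch (shared prefixes stored once):
  's'-branch (stlsts, stlstt): 7 nodes
  't'-branch (tlts, tslsss, tst, tstst, tstts): 14 nodes
Sum: 21

21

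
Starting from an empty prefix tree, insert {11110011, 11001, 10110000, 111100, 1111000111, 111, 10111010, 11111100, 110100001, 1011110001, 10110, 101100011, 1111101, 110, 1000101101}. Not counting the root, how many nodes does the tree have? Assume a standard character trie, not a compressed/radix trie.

53

Count nodes per top-level branch (shared prefixes stored once):
  '1'-branch (1000101101, 10110, 10110000, 101100011, 10111010, 1011110001, 110, 11001, 110100001, 111, 111100, 1111000111, 11110011, 1111101, 11111100): 53 nodes
Sum: 53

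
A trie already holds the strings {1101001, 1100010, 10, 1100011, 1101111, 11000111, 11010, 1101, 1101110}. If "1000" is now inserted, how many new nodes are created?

Walking "1000" from the root, the first 2 characters ("10") follow existing edges; "0" is the first miss.
So 4 − 2 = 2 new nodes.

2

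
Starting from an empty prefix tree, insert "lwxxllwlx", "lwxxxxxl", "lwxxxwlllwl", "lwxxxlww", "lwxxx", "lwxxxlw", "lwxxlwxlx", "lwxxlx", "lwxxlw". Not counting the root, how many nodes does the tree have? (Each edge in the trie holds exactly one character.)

27

Count nodes per top-level branch (shared prefixes stored once):
  'l'-branch (lwxxllwlx, lwxxlw, lwxxlwxlx, lwxxlx, lwxxx, lwxxxlw, lwxxxlww, lwxxxwlllwl, lwxxxxxl): 27 nodes
Sum: 27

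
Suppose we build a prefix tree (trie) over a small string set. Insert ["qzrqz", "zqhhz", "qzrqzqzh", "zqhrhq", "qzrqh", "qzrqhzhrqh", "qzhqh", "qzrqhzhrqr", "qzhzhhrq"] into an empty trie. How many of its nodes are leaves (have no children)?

7

Leaves are exactly the stored words that no other stored word extends.
Those words: "qzhqh", "qzhzhhrq", "qzrqhzhrqh", "qzrqhzhrqr", "qzrqzqzh", "zqhhz", "zqhrhq"
Leaf count: 7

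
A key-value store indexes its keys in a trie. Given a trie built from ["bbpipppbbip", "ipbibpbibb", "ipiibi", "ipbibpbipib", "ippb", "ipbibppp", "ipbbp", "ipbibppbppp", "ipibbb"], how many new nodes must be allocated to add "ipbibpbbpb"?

3

The longest prefix of "ipbibpbbpb" already in the trie is "ipbibpb" (length 7).
New nodes needed: |"ipbibpbbpb"| − 7 = 10 − 7 = 3.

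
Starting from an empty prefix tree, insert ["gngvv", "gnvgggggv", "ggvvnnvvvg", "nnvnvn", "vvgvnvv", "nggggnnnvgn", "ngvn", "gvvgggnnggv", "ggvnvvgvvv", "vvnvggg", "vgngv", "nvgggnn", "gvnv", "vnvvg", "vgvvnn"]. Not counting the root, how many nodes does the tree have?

Trace insertions, counting only characters that open a new branch:
  "gngvv" → 5 new (g, n, g, v, v)
  "gnvgggggv" → prefix "gn" already present; 7 new (v, g, g, g, g, g, v)
  "ggvvnnvvvg" → prefix "g" already present; 9 new (g, v, v, n, n, v, v, v, g)
  "nnvnvn" → 6 new (n, n, v, n, v, n)
  "vvgvnvv" → 7 new (v, v, g, v, n, v, v)
  "nggggnnnvgn" → prefix "n" already present; 10 new (g, g, g, g, n, n, n, v, g, n)
  "ngvn" → prefix "ng" already present; 2 new (v, n)
  "gvvgggnnggv" → prefix "g" already present; 10 new (v, v, g, g, g, n, n, g, g, v)
  "ggvnvvgvvv" → prefix "ggv" already present; 7 new (n, v, v, g, v, v, v)
  "vvnvggg" → prefix "vv" already present; 5 new (n, v, g, g, g)
  "vgngv" → prefix "v" already present; 4 new (g, n, g, v)
  "nvgggnn" → prefix "n" already present; 6 new (v, g, g, g, n, n)
  "gvnv" → prefix "gv" already present; 2 new (n, v)
  "vnvvg" → prefix "v" already present; 4 new (n, v, v, g)
  "vgvvnn" → prefix "vg" already present; 4 new (v, v, n, n)
Total nodes = 5 + 7 + 9 + 6 + 7 + 10 + 2 + 10 + 7 + 5 + 4 + 6 + 2 + 4 + 4 = 88

88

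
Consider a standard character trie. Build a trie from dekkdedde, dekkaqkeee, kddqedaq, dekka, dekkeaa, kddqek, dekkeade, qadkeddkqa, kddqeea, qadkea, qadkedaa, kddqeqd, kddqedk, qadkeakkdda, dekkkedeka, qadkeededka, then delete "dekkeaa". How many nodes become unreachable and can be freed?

1

Walk "dekkeaa" from the leaf back toward the root, removing each node that no remaining word uses.
The suffix "a" (1 node) is used only by "dekkeaa"; the node for "dekkea" still has the child "d", so pruning stops there.
Nodes removed: 1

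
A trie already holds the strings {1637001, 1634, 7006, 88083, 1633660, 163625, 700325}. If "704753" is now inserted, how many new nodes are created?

"70" is already a path in the trie; the remaining "4753" must be added.
So 6 − 2 = 4 new nodes.

4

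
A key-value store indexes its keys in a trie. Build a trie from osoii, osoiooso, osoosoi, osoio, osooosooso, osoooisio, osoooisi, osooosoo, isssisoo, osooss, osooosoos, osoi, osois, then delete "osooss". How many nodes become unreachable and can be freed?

1

After clearing the end-marker at "osooss", prune upward until reaching a node still needed by another word.
The suffix "s" (1 node) is used only by "osooss"; the node for "osoos" still has the child "o", so pruning stops there.
Nodes removed: 1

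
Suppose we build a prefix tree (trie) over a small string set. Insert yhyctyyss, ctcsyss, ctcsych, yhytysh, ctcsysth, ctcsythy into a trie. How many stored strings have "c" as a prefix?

4

Filter for entries beginning with "c":
Words under "c": ctcsych, ctcsyss, ctcsysth, ctcsythy
Count: 4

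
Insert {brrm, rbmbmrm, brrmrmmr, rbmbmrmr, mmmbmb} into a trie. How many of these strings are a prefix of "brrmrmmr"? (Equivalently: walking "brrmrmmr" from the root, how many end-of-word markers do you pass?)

Check each prefix of "brrmrmmr" against the stored set — each match is an end-marker on the path.
Prefixes of the query that are stored words: "brrm", "brrmrmmr"
Count: 2

2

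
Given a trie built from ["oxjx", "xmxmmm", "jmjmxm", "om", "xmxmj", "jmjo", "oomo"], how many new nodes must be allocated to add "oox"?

1

Walking "oox" from the root, the first 2 characters ("oo") follow existing edges; "x" is the first miss.
Each of the 1 remaining characters creates one node.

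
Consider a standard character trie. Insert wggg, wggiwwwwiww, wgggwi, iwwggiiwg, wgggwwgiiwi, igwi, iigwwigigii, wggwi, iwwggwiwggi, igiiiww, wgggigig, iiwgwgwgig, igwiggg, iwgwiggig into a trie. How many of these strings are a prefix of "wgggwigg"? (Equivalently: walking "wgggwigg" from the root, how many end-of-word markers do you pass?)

2

Check each prefix of "wgggwigg" against the stored set — each match is an end-marker on the path.
Prefixes of the query that are stored words: "wggg", "wgggwi"
Count: 2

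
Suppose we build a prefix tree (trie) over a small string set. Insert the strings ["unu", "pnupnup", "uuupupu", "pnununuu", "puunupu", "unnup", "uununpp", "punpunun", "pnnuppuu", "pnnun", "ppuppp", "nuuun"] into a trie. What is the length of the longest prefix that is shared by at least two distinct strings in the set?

Look for the deepest trie node that still has at least two words in its subtree.
"pnnun" and "pnnuppuu" agree on "pnnu" (4 characters) before diverging; nothing deeper is shared.
Longest shared-prefix length: 4

4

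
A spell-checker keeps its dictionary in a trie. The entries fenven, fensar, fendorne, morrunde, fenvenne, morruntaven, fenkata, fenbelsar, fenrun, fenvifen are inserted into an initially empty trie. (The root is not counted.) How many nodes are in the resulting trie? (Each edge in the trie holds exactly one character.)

46

Count nodes per top-level branch (shared prefixes stored once):
  'f'-branch (fenbelsar, fendorne, fenkata, fenrun, fensar, fenven, fenvenne, fenvifen): 33 nodes
  'm'-branch (morrunde, morruntaven): 13 nodes
Sum: 46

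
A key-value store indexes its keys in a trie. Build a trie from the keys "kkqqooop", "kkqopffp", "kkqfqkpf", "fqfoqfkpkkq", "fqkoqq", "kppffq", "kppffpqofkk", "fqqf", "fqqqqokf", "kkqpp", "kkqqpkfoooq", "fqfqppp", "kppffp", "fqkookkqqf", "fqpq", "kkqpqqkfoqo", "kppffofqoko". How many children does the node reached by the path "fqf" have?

2

Follow the path "fqf" to its node, then look at its outgoing edges.
Characters that immediately follow "fqf" among the stored strings: {o, q}.
That node has 2 child edges.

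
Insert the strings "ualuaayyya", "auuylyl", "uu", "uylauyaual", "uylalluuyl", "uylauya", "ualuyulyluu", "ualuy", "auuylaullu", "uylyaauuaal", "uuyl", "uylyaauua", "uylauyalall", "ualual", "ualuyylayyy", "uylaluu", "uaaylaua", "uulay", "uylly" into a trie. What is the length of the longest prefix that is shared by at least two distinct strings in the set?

9

The deepest shared node is where two words last agree before diverging.
"uylyaauua" and "uylyaauuaal" agree on "uylyaauua" (9 characters) before diverging; nothing deeper is shared.
Longest shared-prefix length: 9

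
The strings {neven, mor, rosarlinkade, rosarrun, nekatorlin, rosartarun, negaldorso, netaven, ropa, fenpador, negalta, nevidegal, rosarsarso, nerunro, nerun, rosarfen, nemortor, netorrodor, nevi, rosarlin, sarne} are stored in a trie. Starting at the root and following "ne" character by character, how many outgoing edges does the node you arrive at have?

The children of the "ne" node are the distinct next characters among strings starting with "ne".
Distinct next characters after "ne": g, k, m, r, t, v.
That node has 6 child edges.

6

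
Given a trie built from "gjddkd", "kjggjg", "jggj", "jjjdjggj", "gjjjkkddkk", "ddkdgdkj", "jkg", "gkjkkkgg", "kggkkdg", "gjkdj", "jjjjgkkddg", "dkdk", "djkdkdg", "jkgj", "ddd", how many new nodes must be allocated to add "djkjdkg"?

4

"djk" is already a path in the trie; the remaining "jdkg" must be added.
So 7 − 3 = 4 new nodes.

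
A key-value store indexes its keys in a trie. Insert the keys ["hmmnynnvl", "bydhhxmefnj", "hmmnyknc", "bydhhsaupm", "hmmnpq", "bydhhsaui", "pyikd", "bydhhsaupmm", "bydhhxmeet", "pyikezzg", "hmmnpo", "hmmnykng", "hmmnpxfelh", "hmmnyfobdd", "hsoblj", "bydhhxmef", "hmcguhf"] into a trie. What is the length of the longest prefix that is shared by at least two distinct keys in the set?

10

The deepest shared node is where two words last agree before diverging.
e.g. "bydhhsaupm" and "bydhhsaupmm" share the prefix "bydhhsaupm" of length 10; no pair shares a longer one.
Longest shared-prefix length: 10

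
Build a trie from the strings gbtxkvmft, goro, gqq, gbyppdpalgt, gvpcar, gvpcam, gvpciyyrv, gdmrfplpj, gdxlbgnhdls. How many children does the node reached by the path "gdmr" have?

Walk "gdmr" from the root, arriving at one node.
Distinct next characters after "gdmr": f.
That node has 1 child edge.

1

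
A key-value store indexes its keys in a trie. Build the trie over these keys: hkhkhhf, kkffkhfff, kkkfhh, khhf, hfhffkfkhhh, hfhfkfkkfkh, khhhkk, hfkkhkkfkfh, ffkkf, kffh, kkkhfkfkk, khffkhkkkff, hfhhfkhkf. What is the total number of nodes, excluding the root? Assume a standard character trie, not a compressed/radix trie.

81

Trace insertions, counting only characters that open a new branch:
  "hkhkhhf" → 7 new (h, k, h, k, h, h, f)
  "kkffkhfff" → 9 new (k, k, f, f, k, h, f, f, f)
  "kkkfhh" → prefix "kk" already present; 4 new (k, f, h, h)
  "khhf" → prefix "k" already present; 3 new (h, h, f)
  "hfhffkfkhhh" → prefix "h" already present; 10 new (f, h, f, f, k, f, k, h, h, h)
  "hfhfkfkkfkh" → prefix "hfhf" already present; 7 new (k, f, k, k, f, k, h)
  "khhhkk" → prefix "khh" already present; 3 new (h, k, k)
  "hfkkhkkfkfh" → prefix "hf" already present; 9 new (k, k, h, k, k, f, k, f, h)
  "ffkkf" → 5 new (f, f, k, k, f)
  "kffh" → prefix "k" already present; 3 new (f, f, h)
  "kkkhfkfkk" → prefix "kkk" already present; 6 new (h, f, k, f, k, k)
  "khffkhkkkff" → prefix "kh" already present; 9 new (f, f, k, h, k, k, k, f, f)
  "hfhhfkhkf" → prefix "hfh" already present; 6 new (h, f, k, h, k, f)
Total nodes = 7 + 9 + 4 + 3 + 10 + 7 + 3 + 9 + 5 + 3 + 6 + 9 + 6 = 81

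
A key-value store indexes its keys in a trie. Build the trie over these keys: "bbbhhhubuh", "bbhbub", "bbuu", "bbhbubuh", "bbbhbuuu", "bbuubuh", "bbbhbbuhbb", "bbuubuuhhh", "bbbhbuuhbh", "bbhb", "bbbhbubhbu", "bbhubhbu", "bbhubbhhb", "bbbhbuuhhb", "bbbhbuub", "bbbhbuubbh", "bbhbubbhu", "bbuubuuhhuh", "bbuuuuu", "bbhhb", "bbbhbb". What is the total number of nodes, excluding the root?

Insert word by word; a character creates a node only if that edge doesn't already exist:
  "bbbhhhubuh" → 10 new (b, b, b, h, h, h, u, b, u, h)
  "bbhbub" → prefix "bb" already present; 4 new (h, b, u, b)
  "bbuu" → prefix "bb" already present; 2 new (u, u)
  "bbhbubuh" → prefix "bbhbub" already present; 2 new (u, h)
  "bbbhbuuu" → prefix "bbbh" already present; 4 new (b, u, u, u)
  "bbuubuh" → prefix "bbuu" already present; 3 new (b, u, h)
  "bbbhbbuhbb" → prefix "bbbhb" already present; 5 new (b, u, h, b, b)
  "bbuubuuhhh" → prefix "bbuubu" already present; 4 new (u, h, h, h)
  "bbbhbuuhbh" → prefix "bbbhbuu" already present; 3 new (h, b, h)
  "bbhb" → prefix "bbhb" already present; 0 new (none)
  "bbbhbubhbu" → prefix "bbbhbu" already present; 4 new (b, h, b, u)
  "bbhubhbu" → prefix "bbh" already present; 5 new (u, b, h, b, u)
  "bbhubbhhb" → prefix "bbhub" already present; 4 new (b, h, h, b)
  "bbbhbuuhhb" → prefix "bbbhbuuh" already present; 2 new (h, b)
  "bbbhbuub" → prefix "bbbhbuu" already present; 1 new (b)
  "bbbhbuubbh" → prefix "bbbhbuub" already present; 2 new (b, h)
  "bbhbubbhu" → prefix "bbhbub" already present; 3 new (b, h, u)
  "bbuubuuhhuh" → prefix "bbuubuuhh" already present; 2 new (u, h)
  "bbuuuuu" → prefix "bbuu" already present; 3 new (u, u, u)
  "bbhhb" → prefix "bbh" already present; 2 new (h, b)
  "bbbhbb" → prefix "bbbhbb" already present; 0 new (none)
Total nodes = 10 + 4 + 2 + 2 + 4 + 3 + 5 + 4 + 3 + 0 + 4 + 5 + 4 + 2 + 1 + 2 + 3 + 2 + 3 + 2 + 0 = 65

65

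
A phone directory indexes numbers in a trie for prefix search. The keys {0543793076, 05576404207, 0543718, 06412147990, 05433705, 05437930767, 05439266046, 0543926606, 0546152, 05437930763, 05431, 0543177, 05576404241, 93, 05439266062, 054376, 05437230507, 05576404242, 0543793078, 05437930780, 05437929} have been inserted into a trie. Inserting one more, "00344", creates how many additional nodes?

Walking "00344" from the root, the first 1 characters ("0") follow existing edges; "0" is the first miss.
So 5 − 1 = 4 new nodes.

4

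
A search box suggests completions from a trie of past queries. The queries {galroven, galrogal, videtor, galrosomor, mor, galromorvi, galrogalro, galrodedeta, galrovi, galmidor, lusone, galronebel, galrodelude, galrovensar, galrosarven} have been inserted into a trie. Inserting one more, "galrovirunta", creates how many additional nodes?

5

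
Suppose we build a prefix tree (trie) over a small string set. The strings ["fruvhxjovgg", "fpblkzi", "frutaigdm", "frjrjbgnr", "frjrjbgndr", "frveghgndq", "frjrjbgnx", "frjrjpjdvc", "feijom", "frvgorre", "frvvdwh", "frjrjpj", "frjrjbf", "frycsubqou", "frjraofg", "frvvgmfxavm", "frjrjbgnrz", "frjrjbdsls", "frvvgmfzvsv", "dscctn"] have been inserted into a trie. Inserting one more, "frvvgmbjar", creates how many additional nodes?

4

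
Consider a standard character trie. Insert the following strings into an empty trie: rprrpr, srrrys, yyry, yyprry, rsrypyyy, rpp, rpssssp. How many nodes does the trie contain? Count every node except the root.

33

For each word, the new-node count is its length minus the longest prefix already in the trie:
  "rprrpr" → 6 new (r, p, r, r, p, r)
  "srrrys" → 6 new (s, r, r, r, y, s)
  "yyry" → 4 new (y, y, r, y)
  "yyprry" → prefix "yy" already present; 4 new (p, r, r, y)
  "rsrypyyy" → prefix "r" already present; 7 new (s, r, y, p, y, y, y)
  "rpp" → prefix "rp" already present; 1 new (p)
  "rpssssp" → prefix "rp" already present; 5 new (s, s, s, s, p)
Total nodes = 6 + 6 + 4 + 4 + 7 + 1 + 5 = 33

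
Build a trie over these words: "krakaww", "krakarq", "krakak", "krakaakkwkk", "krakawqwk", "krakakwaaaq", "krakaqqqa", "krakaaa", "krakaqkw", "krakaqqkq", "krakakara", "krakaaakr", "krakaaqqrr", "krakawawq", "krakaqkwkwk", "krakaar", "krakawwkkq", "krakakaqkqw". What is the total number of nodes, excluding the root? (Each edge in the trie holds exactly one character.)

Trace insertions, counting only characters that open a new branch:
  "krakaww" → 7 new (k, r, a, k, a, w, w)
  "krakarq" → prefix "kraka" already present; 2 new (r, q)
  "krakak" → prefix "kraka" already present; 1 new (k)
  "krakaakkwkk" → prefix "kraka" already present; 6 new (a, k, k, w, k, k)
  "krakawqwk" → prefix "krakaw" already present; 3 new (q, w, k)
  "krakakwaaaq" → prefix "krakak" already present; 5 new (w, a, a, a, q)
  "krakaqqqa" → prefix "kraka" already present; 4 new (q, q, q, a)
  "krakaaa" → prefix "krakaa" already present; 1 new (a)
  "krakaqkw" → prefix "krakaq" already present; 2 new (k, w)
  "krakaqqkq" → prefix "krakaqq" already present; 2 new (k, q)
  "krakakara" → prefix "krakak" already present; 3 new (a, r, a)
  "krakaaakr" → prefix "krakaaa" already present; 2 new (k, r)
  "krakaaqqrr" → prefix "krakaa" already present; 4 new (q, q, r, r)
  "krakawawq" → prefix "krakaw" already present; 3 new (a, w, q)
  "krakaqkwkwk" → prefix "krakaqkw" already present; 3 new (k, w, k)
  "krakaar" → prefix "krakaa" already present; 1 new (r)
  "krakawwkkq" → prefix "krakaww" already present; 3 new (k, k, q)
  "krakakaqkqw" → prefix "krakaka" already present; 4 new (q, k, q, w)
Total nodes = 7 + 2 + 1 + 6 + 3 + 5 + 4 + 1 + 2 + 2 + 3 + 2 + 4 + 3 + 3 + 1 + 3 + 4 = 56

56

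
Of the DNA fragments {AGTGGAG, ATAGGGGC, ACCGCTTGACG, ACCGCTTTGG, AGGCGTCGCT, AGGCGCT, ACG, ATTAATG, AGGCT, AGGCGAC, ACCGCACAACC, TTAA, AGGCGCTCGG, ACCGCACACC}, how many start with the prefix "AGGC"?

5

Walk to "AGGC"; the words in its subtree are exactly those with that prefix.
Matches: "AGGCGAC", "AGGCGCT", "AGGCGCTCGG", "AGGCGTCGCT", "AGGCT"
Count: 5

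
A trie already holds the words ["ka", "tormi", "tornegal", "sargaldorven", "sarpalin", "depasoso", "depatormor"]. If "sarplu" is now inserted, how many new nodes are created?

Walking "sarplu" from the root, the first 4 characters ("sarp") follow existing edges; "l" is the first miss.
So 6 − 4 = 2 new nodes.

2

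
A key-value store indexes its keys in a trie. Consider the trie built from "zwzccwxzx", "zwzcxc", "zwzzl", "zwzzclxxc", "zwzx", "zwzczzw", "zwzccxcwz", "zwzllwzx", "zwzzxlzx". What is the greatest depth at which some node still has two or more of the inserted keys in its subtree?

5

Equivalently: take the maximum, over all pairs, of their longest common prefix length.
e.g. "zwzccwxzx" and "zwzccxcwz" share the prefix "zwzcc" of length 5; no pair shares a longer one.
Longest shared-prefix length: 5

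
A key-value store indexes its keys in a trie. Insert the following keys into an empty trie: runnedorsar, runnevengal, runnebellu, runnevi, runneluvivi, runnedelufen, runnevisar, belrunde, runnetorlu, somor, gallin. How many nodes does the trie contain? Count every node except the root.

Count nodes per top-level branch (shared prefixes stored once):
  'b'-branch (belrunde): 8 nodes
  'g'-branch (gallin): 6 nodes
  'r'-branch (runnebellu, runnedelufen, runnedorsar, runneluvivi, runnetorlu, runnevengal, runnevi, runnevisar): 43 nodes
  's'-branch (somor): 5 nodes
Sum: 62

62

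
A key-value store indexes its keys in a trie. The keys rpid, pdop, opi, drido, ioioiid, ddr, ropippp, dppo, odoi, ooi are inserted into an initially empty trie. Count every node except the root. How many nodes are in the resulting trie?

39

Trie structure (* marks end of a word):
(root)
├─ d
│  ├─ d
│  │  └─ r *
│  ├─ p
│  │  └─ p
│  │     └─ o *
│  └─ r
│     └─ i
│        └─ d
│           └─ o *
├─ i
│  └─ o
│     └─ i
│        └─ o
│           └─ i
│              └─ i
│                 └─ d *
├─ o
│  ├─ d
│  │  └─ o
│  │     └─ i *
│  ├─ o
│  │  └─ i *
│  └─ p
│     └─ i *
├─ p
│  └─ d
│     └─ o
│        └─ p *
└─ r
   ├─ o
   │  └─ p
   │     └─ i
   │        └─ p
   │           └─ p
   │              └─ p *
   └─ p
      └─ i
         └─ d *
Counting every labelled node above: 39.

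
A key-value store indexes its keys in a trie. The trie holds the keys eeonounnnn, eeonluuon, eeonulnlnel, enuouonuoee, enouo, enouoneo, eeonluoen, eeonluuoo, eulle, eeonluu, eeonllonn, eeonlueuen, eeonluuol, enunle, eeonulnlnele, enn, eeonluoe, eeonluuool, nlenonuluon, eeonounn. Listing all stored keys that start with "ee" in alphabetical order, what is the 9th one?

Filter for "ee…" and sort: "eeonllonn", "eeonlueuen", "eeonluoe", "eeonluoen", "eeonluu", "eeonluuol", "eeonluuon", "eeonluuoo", "eeonluuool", "eeonounn", "eeonounnnn", "eeonulnlnel", "eeonulnlnele"
The 9th is eeonluuool.

eeonluuool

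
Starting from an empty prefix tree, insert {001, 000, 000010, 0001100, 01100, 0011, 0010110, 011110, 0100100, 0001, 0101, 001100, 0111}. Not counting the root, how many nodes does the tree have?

For each word, the new-node count is its length minus the longest prefix already in the trie:
  "001" → 3 new (0, 0, 1)
  "000" → prefix "00" already present; 1 new (0)
  "000010" → prefix "000" already present; 3 new (0, 1, 0)
  "0001100" → prefix "000" already present; 4 new (1, 1, 0, 0)
  "01100" → prefix "0" already present; 4 new (1, 1, 0, 0)
  "0011" → prefix "001" already present; 1 new (1)
  "0010110" → prefix "001" already present; 4 new (0, 1, 1, 0)
  "011110" → prefix "011" already present; 3 new (1, 1, 0)
  "0100100" → prefix "01" already present; 5 new (0, 0, 1, 0, 0)
  "0001" → prefix "0001" already present; 0 new (none)
  "0101" → prefix "010" already present; 1 new (1)
  "001100" → prefix "0011" already present; 2 new (0, 0)
  "0111" → prefix "0111" already present; 0 new (none)
Total nodes = 3 + 1 + 3 + 4 + 4 + 1 + 4 + 3 + 5 + 0 + 1 + 2 + 0 = 31

31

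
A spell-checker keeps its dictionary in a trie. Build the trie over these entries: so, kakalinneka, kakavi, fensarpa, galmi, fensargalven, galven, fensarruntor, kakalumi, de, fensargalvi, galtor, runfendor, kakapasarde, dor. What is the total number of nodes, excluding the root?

70

Insert word by word; a character creates a node only if that edge doesn't already exist:
  "so" → 2 new (s, o)
  "kakalinneka" → 11 new (k, a, k, a, l, i, n, n, e, k, a)
  "kakavi" → prefix "kaka" already present; 2 new (v, i)
  "fensarpa" → 8 new (f, e, n, s, a, r, p, a)
  "galmi" → 5 new (g, a, l, m, i)
  "fensargalven" → prefix "fensar" already present; 6 new (g, a, l, v, e, n)
  "galven" → prefix "gal" already present; 3 new (v, e, n)
  "fensarruntor" → prefix "fensar" already present; 6 new (r, u, n, t, o, r)
  "kakalumi" → prefix "kakal" already present; 3 new (u, m, i)
  "de" → 2 new (d, e)
  "fensargalvi" → prefix "fensargalv" already present; 1 new (i)
  "galtor" → prefix "gal" already present; 3 new (t, o, r)
  "runfendor" → 9 new (r, u, n, f, e, n, d, o, r)
  "kakapasarde" → prefix "kaka" already present; 7 new (p, a, s, a, r, d, e)
  "dor" → prefix "d" already present; 2 new (o, r)
Total nodes = 2 + 11 + 2 + 8 + 5 + 6 + 3 + 6 + 3 + 2 + 1 + 3 + 9 + 7 + 2 = 70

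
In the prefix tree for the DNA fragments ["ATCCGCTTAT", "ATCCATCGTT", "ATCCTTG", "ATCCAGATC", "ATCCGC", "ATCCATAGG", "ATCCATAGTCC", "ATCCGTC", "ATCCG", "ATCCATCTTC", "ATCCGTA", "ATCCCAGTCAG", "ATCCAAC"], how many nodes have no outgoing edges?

11

A leaf is a node with no children — equivalently, the end of a word that is not a proper prefix of any other stored word.
Those words: "ATCCAAC", "ATCCAGATC", "ATCCATAGG", "ATCCATAGTCC", "ATCCATCGTT", "ATCCATCTTC", "ATCCCAGTCAG", "ATCCGCTTAT", "ATCCGTA", "ATCCGTC", "ATCCTTG"
Leaf count: 11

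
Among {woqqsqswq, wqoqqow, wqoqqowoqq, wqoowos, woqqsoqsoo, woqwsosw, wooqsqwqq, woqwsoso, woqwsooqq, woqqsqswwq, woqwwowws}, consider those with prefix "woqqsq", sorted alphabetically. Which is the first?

woqqsqswq

Words with prefix "woqqsq", in lexicographic order: "woqqsqswq", "woqqsqswwq"
The 1st is woqqsqswq.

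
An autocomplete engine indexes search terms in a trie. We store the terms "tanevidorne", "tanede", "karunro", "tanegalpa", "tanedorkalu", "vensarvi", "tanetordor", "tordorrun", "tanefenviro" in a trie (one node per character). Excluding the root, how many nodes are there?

For each word, the new-node count is its length minus the longest prefix already in the trie:
  "tanevidorne" → 11 new (t, a, n, e, v, i, d, o, r, n, e)
  "tanede" → prefix "tane" already present; 2 new (d, e)
  "karunro" → 7 new (k, a, r, u, n, r, o)
  "tanegalpa" → prefix "tane" already present; 5 new (g, a, l, p, a)
  "tanedorkalu" → prefix "taned" already present; 6 new (o, r, k, a, l, u)
  "vensarvi" → 8 new (v, e, n, s, a, r, v, i)
  "tanetordor" → prefix "tane" already present; 6 new (t, o, r, d, o, r)
  "tordorrun" → prefix "t" already present; 8 new (o, r, d, o, r, r, u, n)
  "tanefenviro" → prefix "tane" already present; 7 new (f, e, n, v, i, r, o)
Total nodes = 11 + 2 + 7 + 5 + 6 + 8 + 6 + 8 + 7 = 60

60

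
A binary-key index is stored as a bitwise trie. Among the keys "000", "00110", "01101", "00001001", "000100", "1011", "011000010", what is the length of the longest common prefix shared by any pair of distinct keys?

Look for the deepest trie node that still has at least two words in its subtree.
"011000010" and "01101" agree on "0110" (4 characters) before diverging; nothing deeper is shared.
Longest shared-prefix length: 4

4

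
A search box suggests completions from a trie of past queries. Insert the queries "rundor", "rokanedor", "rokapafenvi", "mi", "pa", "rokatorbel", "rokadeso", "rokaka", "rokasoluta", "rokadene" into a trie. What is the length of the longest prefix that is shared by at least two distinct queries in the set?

The deepest shared node is where two words last agree before diverging.
"rokadene" and "rokadeso" agree on "rokade" (6 characters) before diverging; nothing deeper is shared.
Longest shared-prefix length: 6

6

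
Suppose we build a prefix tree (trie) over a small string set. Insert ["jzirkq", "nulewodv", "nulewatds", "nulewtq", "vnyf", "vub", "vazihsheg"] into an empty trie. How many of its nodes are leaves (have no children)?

7

A leaf is a node with no children — equivalently, the end of a word that is not a proper prefix of any other stored word.
Those words: "jzirkq", "nulewatds", "nulewodv", "nulewtq", "vazihsheg", "vnyf", "vub"
Leaf count: 7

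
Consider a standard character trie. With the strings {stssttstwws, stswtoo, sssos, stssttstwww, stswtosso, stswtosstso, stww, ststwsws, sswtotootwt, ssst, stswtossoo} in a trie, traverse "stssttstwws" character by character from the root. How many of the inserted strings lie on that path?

Check each prefix of "stssttstwws" against the stored set — each match is an end-marker on the path.
Prefixes of the query that are stored words: "stssttstwws"
Count: 1

1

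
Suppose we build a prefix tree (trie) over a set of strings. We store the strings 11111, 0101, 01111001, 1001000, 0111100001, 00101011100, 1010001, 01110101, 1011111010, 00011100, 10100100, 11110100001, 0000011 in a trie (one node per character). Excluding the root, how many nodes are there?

For each word, the new-node count is its length minus the longest prefix already in the trie:
  "11111" → 5 new (1, 1, 1, 1, 1)
  "0101" → 4 new (0, 1, 0, 1)
  "01111001" → prefix "01" already present; 6 new (1, 1, 1, 0, 0, 1)
  "1001000" → prefix "1" already present; 6 new (0, 0, 1, 0, 0, 0)
  "0111100001" → prefix "0111100" already present; 3 new (0, 0, 1)
  "00101011100" → prefix "0" already present; 10 new (0, 1, 0, 1, 0, 1, 1, 1, 0, 0)
  "1010001" → prefix "10" already present; 5 new (1, 0, 0, 0, 1)
  "01110101" → prefix "0111" already present; 4 new (0, 1, 0, 1)
  "1011111010" → prefix "101" already present; 7 new (1, 1, 1, 1, 0, 1, 0)
  "00011100" → prefix "00" already present; 6 new (0, 1, 1, 1, 0, 0)
  "10100100" → prefix "10100" already present; 3 new (1, 0, 0)
  "11110100001" → prefix "1111" already present; 7 new (0, 1, 0, 0, 0, 0, 1)
  "0000011" → prefix "000" already present; 4 new (0, 0, 1, 1)
Total nodes = 5 + 4 + 6 + 6 + 3 + 10 + 5 + 4 + 7 + 6 + 3 + 7 + 4 = 70

70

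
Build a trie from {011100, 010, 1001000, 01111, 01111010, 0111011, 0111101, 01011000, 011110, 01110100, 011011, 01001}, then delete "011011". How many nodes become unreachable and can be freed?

A node on "011011"'s path can go only if nothing else ends at it or branches off below it.
The suffix "011" (3 nodes) is used only by "011011"; the node for "011" still has the child "1", so pruning stops there.
Nodes removed: 3

3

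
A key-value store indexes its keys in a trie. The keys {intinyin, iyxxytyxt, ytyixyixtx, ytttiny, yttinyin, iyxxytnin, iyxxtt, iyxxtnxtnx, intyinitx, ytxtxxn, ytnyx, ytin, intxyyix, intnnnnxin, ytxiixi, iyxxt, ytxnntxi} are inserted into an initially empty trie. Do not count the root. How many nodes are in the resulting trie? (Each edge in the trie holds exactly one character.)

83

Insert word by word; a character creates a node only if that edge doesn't already exist:
  "intinyin" → 8 new (i, n, t, i, n, y, i, n)
  "iyxxytyxt" → prefix "i" already present; 8 new (y, x, x, y, t, y, x, t)
  "ytyixyixtx" → 10 new (y, t, y, i, x, y, i, x, t, x)
  "ytttiny" → prefix "yt" already present; 5 new (t, t, i, n, y)
  "yttinyin" → prefix "ytt" already present; 5 new (i, n, y, i, n)
  "iyxxytnin" → prefix "iyxxyt" already present; 3 new (n, i, n)
  "iyxxtt" → prefix "iyxx" already present; 2 new (t, t)
  "iyxxtnxtnx" → prefix "iyxxt" already present; 5 new (n, x, t, n, x)
  "intyinitx" → prefix "int" already present; 6 new (y, i, n, i, t, x)
  "ytxtxxn" → prefix "yt" already present; 5 new (x, t, x, x, n)
  "ytnyx" → prefix "yt" already present; 3 new (n, y, x)
  "ytin" → prefix "yt" already present; 2 new (i, n)
  "intxyyix" → prefix "int" already present; 5 new (x, y, y, i, x)
  "intnnnnxin" → prefix "int" already present; 7 new (n, n, n, n, x, i, n)
  "ytxiixi" → prefix "ytx" already present; 4 new (i, i, x, i)
  "iyxxt" → prefix "iyxxt" already present; 0 new (none)
  "ytxnntxi" → prefix "ytx" already present; 5 new (n, n, t, x, i)
Total nodes = 8 + 8 + 10 + 5 + 5 + 3 + 2 + 5 + 6 + 5 + 3 + 2 + 5 + 7 + 4 + 0 + 5 = 83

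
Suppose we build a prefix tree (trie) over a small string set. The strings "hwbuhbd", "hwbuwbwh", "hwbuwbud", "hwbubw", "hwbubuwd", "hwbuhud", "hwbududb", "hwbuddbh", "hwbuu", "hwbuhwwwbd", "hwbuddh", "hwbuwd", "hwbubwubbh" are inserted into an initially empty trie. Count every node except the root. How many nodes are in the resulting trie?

39

Trie structure (* marks end of a word):
(root)
└─ h
   └─ w
      └─ b
         └─ u
            ├─ b
            │  ├─ u
            │  │  └─ w
            │  │     └─ d *
            │  └─ w *
            │     └─ u
            │        └─ b
            │           └─ b
            │              └─ h *
            ├─ d
            │  ├─ d
            │  │  ├─ b
            │  │  │  └─ h *
            │  │  └─ h *
            │  └─ u
            │     └─ d
            │        └─ b *
            ├─ h
            │  ├─ b
            │  │  └─ d *
            │  ├─ u
            │  │  └─ d *
            │  └─ w
            │     └─ w
            │        └─ w
            │           └─ b
            │              └─ d *
            ├─ u *
            └─ w
               ├─ b
               │  ├─ u
               │  │  └─ d *
               │  └─ w
               │     └─ h *
               └─ d *
Counting every labelled node above: 39.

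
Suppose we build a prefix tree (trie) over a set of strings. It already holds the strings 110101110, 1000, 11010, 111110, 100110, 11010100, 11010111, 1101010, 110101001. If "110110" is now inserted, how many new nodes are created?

"1101" is already a path in the trie; the remaining "10" must be added.
So 6 − 4 = 2 new nodes.

2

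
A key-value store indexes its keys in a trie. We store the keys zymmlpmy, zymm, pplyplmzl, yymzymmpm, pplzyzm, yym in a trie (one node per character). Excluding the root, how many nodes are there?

For each word, the new-node count is its length minus the longest prefix already in the trie:
  "zymmlpmy" → 8 new (z, y, m, m, l, p, m, y)
  "zymm" → prefix "zymm" already present; 0 new (none)
  "pplyplmzl" → 9 new (p, p, l, y, p, l, m, z, l)
  "yymzymmpm" → 9 new (y, y, m, z, y, m, m, p, m)
  "pplzyzm" → prefix "ppl" already present; 4 new (z, y, z, m)
  "yym" → prefix "yym" already present; 0 new (none)
Total nodes = 8 + 0 + 9 + 9 + 4 + 0 = 30

30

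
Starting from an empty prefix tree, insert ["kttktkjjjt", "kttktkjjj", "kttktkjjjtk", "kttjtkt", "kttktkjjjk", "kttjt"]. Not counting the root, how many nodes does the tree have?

For each word, the new-node count is its length minus the longest prefix already in the trie:
  "kttktkjjjt" → 10 new (k, t, t, k, t, k, j, j, j, t)
  "kttktkjjj" → prefix "kttktkjjj" already present; 0 new (none)
  "kttktkjjjtk" → prefix "kttktkjjjt" already present; 1 new (k)
  "kttjtkt" → prefix "ktt" already present; 4 new (j, t, k, t)
  "kttktkjjjk" → prefix "kttktkjjj" already present; 1 new (k)
  "kttjt" → prefix "kttjt" already present; 0 new (none)
Total nodes = 10 + 0 + 1 + 4 + 1 + 0 = 16

16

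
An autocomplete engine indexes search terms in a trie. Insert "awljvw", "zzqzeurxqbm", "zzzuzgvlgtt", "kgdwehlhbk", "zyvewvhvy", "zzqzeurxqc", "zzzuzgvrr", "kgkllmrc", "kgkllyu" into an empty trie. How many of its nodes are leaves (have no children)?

A leaf is a node with no children — equivalently, the end of a word that is not a proper prefix of any other stored word.
Those words: "awljvw", "kgdwehlhbk", "kgkllmrc", "kgkllyu", "zyvewvhvy", "zzqzeurxqbm", "zzqzeurxqc", "zzzuzgvlgtt", "zzzuzgvrr"
Leaf count: 9

9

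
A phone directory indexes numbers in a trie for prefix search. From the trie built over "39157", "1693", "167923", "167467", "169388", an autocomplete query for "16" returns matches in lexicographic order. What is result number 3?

1693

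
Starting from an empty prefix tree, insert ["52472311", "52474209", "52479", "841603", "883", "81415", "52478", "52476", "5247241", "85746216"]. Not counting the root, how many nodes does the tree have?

36

Trace insertions, counting only characters that open a new branch:
  "52472311" → 8 new (5, 2, 4, 7, 2, 3, 1, 1)
  "52474209" → prefix "5247" already present; 4 new (4, 2, 0, 9)
  "52479" → prefix "5247" already present; 1 new (9)
  "841603" → 6 new (8, 4, 1, 6, 0, 3)
  "883" → prefix "8" already present; 2 new (8, 3)
  "81415" → prefix "8" already present; 4 new (1, 4, 1, 5)
  "52478" → prefix "5247" already present; 1 new (8)
  "52476" → prefix "5247" already present; 1 new (6)
  "5247241" → prefix "52472" already present; 2 new (4, 1)
  "85746216" → prefix "8" already present; 7 new (5, 7, 4, 6, 2, 1, 6)
Total nodes = 8 + 4 + 1 + 6 + 2 + 4 + 1 + 1 + 2 + 7 = 36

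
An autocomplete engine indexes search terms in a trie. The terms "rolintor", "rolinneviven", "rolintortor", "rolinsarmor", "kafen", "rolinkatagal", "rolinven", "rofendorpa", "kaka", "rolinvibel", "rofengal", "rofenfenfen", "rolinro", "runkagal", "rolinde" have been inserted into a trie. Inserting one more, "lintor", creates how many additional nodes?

6

Nothing in the trie begins with "l"; the whole of "lintor" is new.
6 − 0 = 6 new nodes.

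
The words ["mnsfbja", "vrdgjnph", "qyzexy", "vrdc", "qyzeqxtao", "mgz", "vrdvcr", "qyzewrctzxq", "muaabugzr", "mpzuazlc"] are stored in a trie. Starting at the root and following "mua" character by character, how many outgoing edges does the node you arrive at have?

Walk "mua" from the root, arriving at one node.
Characters that immediately follow "mua" among the stored strings: {a}.
That node has 1 child edge.

1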